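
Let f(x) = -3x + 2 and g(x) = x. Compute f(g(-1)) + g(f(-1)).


f(g(-1)) = 5
g(f(-1)) = 5
Sum = 10

10


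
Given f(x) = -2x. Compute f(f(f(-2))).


f(-2) = 4
f(4) = -8
f(-8) = 16

16


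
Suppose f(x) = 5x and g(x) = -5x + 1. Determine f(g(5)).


g(5) = -24
f(-24) = -120

-120


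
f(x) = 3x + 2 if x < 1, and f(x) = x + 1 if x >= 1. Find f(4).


4 satisfies x >= 1
f(4) = 5

5


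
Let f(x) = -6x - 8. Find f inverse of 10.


Solve -6x - 8 = 10
x = (10 + 8) / (-6) = -3

-3


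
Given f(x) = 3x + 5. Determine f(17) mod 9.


f(17) = 56
56 mod 9 = 2

2


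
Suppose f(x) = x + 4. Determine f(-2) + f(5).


11


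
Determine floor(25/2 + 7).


19


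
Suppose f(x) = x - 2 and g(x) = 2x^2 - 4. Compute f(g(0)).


g(0) = -4
f(-4) = -6

-6


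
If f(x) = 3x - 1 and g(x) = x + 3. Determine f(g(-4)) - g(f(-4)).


f(g(-4)) = -4
g(f(-4)) = -10
Difference = 6

6


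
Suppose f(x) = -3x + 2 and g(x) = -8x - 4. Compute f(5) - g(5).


f(5) = -13
g(5) = -44
Difference = 31

31


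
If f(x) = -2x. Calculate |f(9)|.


f(9) = -18
|-18| = 18

18


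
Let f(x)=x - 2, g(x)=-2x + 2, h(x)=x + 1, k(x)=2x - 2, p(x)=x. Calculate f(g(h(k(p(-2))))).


p(-2) = -2
k(-2) = -6
h(-6) = -5
g(-5) = 12
f(12) = 10

10


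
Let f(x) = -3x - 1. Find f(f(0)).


f(0) = -1
f(-1) = 2

2


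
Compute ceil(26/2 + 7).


26/2 = 13
13 + 7 = 20
ceil(20) = 20

20


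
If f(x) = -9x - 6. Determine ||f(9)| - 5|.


f(9) = -87
|-87| = 87
|87 - 5| = 82

82


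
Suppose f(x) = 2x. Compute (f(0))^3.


0


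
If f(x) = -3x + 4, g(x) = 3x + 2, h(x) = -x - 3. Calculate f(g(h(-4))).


h(-4) = 1
g(1) = 5
f(5) = -11

-11


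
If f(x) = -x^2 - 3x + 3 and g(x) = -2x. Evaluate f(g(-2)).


-25


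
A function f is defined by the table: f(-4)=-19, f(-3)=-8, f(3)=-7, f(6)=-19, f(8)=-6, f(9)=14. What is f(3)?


-7


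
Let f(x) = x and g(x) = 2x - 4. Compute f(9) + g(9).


f(9) = 9
g(9) = 14
Sum = 23

23


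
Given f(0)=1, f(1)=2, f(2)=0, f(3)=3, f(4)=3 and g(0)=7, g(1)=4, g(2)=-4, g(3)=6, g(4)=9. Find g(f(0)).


4


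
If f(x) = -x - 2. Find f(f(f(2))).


f(2) = -4
f(-4) = 2
f(2) = -4

-4


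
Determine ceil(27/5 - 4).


27/5 = 5.4
5.4 - 4 = 1.4
ceil(1.4) = 2

2


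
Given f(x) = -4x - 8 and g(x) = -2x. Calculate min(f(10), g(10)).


f(10) = -48
g(10) = -20
min = -48

-48


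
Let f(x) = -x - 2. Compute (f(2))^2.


f(2) = -4
(-4)^2 = 16

16


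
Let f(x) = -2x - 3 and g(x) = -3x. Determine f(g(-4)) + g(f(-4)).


-42


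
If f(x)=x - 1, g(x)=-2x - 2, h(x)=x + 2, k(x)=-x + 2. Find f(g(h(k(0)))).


k(0) = 2
h(2) = 4
g(4) = -10
f(-10) = -11

-11


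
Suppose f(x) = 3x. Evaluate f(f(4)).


f(4) = 12
f(12) = 36

36


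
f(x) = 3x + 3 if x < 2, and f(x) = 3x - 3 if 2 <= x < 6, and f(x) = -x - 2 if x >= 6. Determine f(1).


6


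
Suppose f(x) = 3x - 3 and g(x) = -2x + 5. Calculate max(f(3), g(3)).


f(3) = 6
g(3) = -1
max = 6

6


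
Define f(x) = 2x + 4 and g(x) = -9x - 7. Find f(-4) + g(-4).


f(-4) = -4
g(-4) = 29
Sum = 25

25


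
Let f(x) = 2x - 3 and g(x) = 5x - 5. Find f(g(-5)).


g(-5) = -30
f(-30) = -63

-63


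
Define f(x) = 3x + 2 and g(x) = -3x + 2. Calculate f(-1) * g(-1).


f(-1) = -1
g(-1) = 5
Product = -5

-5


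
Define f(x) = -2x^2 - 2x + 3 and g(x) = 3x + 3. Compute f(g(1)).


g(1) = 6
f(6) = (-2)*(6)^2 - 2*(6) + 3 = -81

-81


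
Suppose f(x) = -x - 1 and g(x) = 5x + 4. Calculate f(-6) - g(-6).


f(-6) = 5
g(-6) = -26
Difference = 31

31


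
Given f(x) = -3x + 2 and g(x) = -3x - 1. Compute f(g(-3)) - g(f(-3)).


f(g(-3)) = -22
g(f(-3)) = -34
Difference = 12

12


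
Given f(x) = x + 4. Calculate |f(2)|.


f(2) = 6
|6| = 6

6


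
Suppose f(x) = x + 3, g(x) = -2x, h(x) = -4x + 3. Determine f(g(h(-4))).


-35


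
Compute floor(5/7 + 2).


5/7 = 0.7143
0.7143 + 2 = 2.7143
floor(2.7143) = 2

2


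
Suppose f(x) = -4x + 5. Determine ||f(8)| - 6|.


21


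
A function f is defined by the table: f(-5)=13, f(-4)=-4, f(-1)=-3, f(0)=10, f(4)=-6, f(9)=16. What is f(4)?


Reading from the table at x = 4

-6


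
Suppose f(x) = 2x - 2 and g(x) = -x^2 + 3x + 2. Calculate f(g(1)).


6


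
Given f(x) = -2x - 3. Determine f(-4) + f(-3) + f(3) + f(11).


f(-4) = 5
f(-3) = 3
f(3) = -9
f(11) = -25
Sum = -26

-26


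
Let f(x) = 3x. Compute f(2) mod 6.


0


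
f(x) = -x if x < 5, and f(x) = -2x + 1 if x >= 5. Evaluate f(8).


8 satisfies x >= 5
f(8) = -15

-15


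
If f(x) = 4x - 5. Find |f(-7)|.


f(-7) = -33
|-33| = 33

33


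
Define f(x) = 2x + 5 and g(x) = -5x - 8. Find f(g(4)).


-51


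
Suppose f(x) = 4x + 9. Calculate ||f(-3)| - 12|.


f(-3) = -3
|-3| = 3
|3 - 12| = 9

9


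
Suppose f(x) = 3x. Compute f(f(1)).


f(1) = 3
f(3) = 9

9


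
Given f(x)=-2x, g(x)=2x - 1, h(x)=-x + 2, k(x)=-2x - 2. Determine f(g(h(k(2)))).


k(2) = -6
h(-6) = 8
g(8) = 15
f(15) = -30

-30


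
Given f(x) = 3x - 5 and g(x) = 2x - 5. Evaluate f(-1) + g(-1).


-15


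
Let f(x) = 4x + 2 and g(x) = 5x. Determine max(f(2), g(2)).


f(2) = 10
g(2) = 10
max = 10

10


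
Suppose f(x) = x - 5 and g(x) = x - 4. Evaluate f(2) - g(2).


f(2) = -3
g(2) = -2
Difference = -1

-1


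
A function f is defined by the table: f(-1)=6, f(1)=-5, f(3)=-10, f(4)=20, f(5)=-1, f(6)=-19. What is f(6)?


-19


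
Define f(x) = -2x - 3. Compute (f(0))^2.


f(0) = -3
(-3)^2 = 9

9


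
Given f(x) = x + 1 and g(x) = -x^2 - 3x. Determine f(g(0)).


g(0) = 0
f(0) = 1

1


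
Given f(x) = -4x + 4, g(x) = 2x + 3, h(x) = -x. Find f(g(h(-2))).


h(-2) = 2
g(2) = 7
f(7) = -24

-24


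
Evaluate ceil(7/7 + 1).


7/7 = 1
1 + 1 = 2
ceil(2) = 2

2


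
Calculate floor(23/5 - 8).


23/5 = 4.6
4.6 - 8 = -3.4
floor(-3.4) = -4

-4


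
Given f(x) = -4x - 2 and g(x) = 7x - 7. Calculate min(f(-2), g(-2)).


f(-2) = 6
g(-2) = -21
min = -21

-21


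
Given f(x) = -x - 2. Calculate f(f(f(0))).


f(0) = -2
f(-2) = 0
f(0) = -2

-2


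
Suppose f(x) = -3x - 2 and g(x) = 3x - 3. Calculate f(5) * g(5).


f(5) = -17
g(5) = 12
Product = -204

-204


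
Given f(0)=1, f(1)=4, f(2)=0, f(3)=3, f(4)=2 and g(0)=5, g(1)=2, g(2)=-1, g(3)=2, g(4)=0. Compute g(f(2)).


f(2) = 0
g(0) = 5

5


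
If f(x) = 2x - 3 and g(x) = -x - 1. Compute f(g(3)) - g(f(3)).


f(g(3)) = -11
g(f(3)) = -4
Difference = -7

-7


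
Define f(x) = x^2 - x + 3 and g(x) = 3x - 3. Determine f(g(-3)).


g(-3) = -12
f(-12) = 1*(-12)^2 - 1*(-12) + 3 = 159

159


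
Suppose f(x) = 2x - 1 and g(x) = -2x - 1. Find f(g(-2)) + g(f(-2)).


f(g(-2)) = 5
g(f(-2)) = 9
Sum = 14

14


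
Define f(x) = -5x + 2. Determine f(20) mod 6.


f(20) = -98
-98 mod 6 = 4

4


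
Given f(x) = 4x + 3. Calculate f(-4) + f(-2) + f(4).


f(-4) = -13
f(-2) = -5
f(4) = 19
Sum = 1

1


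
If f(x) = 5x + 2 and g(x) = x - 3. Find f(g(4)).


g(4) = 1
f(1) = 7

7


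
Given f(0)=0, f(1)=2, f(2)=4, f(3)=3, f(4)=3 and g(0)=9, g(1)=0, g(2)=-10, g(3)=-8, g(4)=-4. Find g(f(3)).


-8


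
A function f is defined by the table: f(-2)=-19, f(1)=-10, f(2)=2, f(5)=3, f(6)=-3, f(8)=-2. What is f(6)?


Reading from the table at x = 6

-3


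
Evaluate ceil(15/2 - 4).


15/2 = 7.5
7.5 - 4 = 3.5
ceil(3.5) = 4

4


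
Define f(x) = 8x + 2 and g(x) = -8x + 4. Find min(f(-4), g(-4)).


f(-4) = -30
g(-4) = 36
min = -30

-30


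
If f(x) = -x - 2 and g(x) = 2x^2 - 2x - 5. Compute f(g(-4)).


g(-4) = 35
f(35) = -37

-37


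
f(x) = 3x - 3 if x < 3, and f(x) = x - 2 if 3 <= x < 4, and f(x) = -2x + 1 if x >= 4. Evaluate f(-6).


-21


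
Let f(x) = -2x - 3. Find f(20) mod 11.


1


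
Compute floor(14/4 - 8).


14/4 = 3.5
3.5 - 8 = -4.5
floor(-4.5) = -5

-5


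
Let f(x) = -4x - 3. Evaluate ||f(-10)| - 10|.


f(-10) = 37
|37| = 37
|37 - 10| = 27

27


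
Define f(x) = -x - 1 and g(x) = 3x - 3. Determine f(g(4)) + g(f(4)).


f(g(4)) = -10
g(f(4)) = -18
Sum = -28

-28


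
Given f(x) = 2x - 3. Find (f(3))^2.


9


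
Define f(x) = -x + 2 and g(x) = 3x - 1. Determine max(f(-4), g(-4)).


f(-4) = 6
g(-4) = -13
max = 6

6


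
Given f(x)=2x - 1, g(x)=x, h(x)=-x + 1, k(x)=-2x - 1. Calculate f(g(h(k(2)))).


k(2) = -5
h(-5) = 6
g(6) = 6
f(6) = 11

11


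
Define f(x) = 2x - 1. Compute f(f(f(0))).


-7


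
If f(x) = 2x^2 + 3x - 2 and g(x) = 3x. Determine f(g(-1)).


g(-1) = -3
f(-3) = 2*(-3)^2 + 3*(-3) - 2 = 7

7


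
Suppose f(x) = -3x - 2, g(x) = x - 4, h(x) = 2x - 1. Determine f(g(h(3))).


h(3) = 5
g(5) = 1
f(1) = -5

-5


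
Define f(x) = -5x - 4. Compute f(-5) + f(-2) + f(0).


f(-5) = 21
f(-2) = 6
f(0) = -4
Sum = 23

23


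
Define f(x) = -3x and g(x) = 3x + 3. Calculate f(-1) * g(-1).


f(-1) = 3
g(-1) = 0
Product = 0

0


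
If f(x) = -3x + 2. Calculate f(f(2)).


f(2) = -4
f(-4) = 14

14


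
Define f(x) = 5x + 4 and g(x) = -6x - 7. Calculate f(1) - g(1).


f(1) = 9
g(1) = -13
Difference = 22

22


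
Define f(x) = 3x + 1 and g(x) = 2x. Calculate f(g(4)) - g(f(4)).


f(g(4)) = 25
g(f(4)) = 26
Difference = -1

-1


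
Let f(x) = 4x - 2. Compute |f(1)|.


f(1) = 2
|2| = 2

2


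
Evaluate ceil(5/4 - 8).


5/4 = 1.25
1.25 - 8 = -6.75
ceil(-6.75) = -6

-6


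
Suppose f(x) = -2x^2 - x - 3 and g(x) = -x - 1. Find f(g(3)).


-31


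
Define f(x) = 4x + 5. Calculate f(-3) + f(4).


f(-3) = -7
f(4) = 21
Sum = 14

14


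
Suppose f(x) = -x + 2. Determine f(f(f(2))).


f(2) = 0
f(0) = 2
f(2) = 0

0


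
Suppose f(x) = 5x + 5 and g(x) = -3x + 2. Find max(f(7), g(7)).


40


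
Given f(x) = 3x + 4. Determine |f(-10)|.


26


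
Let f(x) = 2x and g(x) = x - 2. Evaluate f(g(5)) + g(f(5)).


f(g(5)) = 6
g(f(5)) = 8
Sum = 14

14


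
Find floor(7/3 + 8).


10


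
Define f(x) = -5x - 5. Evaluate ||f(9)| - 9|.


f(9) = -50
|-50| = 50
|50 - 9| = 41

41


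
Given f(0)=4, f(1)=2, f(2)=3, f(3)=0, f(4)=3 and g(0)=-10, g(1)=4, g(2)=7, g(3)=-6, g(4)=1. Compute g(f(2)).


f(2) = 3
g(3) = -6

-6


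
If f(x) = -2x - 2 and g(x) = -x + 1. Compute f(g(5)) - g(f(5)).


f(g(5)) = 6
g(f(5)) = 13
Difference = -7

-7


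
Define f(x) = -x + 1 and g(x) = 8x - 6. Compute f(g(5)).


g(5) = 34
f(34) = -33

-33


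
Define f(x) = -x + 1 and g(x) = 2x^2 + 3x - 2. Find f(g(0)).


3


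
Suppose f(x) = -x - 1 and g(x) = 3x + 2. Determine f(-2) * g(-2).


f(-2) = 1
g(-2) = -4
Product = -4

-4


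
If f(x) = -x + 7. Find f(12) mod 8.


f(12) = -5
-5 mod 8 = 3

3


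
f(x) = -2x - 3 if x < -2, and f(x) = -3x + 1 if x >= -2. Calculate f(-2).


-2 satisfies x >= -2
f(-2) = 7

7


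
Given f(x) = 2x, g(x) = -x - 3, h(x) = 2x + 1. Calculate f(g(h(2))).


-16


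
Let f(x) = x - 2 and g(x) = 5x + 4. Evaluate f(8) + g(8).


50


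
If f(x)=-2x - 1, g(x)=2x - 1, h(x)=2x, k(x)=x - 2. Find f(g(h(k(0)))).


k(0) = -2
h(-2) = -4
g(-4) = -9
f(-9) = 17

17


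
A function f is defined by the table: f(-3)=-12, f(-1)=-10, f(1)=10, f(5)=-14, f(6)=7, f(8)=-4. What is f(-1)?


Reading from the table at x = -1

-10


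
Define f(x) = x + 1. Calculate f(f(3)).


f(3) = 4
f(4) = 5

5


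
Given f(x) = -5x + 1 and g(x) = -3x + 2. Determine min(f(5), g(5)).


f(5) = -24
g(5) = -13
min = -24

-24


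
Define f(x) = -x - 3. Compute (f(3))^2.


f(3) = -6
(-6)^2 = 36

36


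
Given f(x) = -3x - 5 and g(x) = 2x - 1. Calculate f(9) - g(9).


f(9) = -32
g(9) = 17
Difference = -49

-49


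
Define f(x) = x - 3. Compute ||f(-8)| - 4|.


f(-8) = -11
|-11| = 11
|11 - 4| = 7

7


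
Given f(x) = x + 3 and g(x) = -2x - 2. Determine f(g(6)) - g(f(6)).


f(g(6)) = -11
g(f(6)) = -20
Difference = 9

9


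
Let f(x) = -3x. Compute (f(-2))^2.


f(-2) = 6
(6)^2 = 36

36


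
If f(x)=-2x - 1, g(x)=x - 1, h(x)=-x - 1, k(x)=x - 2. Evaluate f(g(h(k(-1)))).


k(-1) = -3
h(-3) = 2
g(2) = 1
f(1) = -3

-3


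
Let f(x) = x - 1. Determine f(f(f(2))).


-1


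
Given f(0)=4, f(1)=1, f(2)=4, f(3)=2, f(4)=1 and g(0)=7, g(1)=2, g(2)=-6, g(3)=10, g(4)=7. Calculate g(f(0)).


f(0) = 4
g(4) = 7

7


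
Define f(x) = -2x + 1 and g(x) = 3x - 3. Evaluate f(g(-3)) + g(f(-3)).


f(g(-3)) = 25
g(f(-3)) = 18
Sum = 43

43


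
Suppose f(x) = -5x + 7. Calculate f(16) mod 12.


11


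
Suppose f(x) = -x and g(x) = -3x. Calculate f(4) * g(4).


f(4) = -4
g(4) = -12
Product = 48

48


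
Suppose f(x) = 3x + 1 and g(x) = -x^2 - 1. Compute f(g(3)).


g(3) = -10
f(-10) = -29

-29


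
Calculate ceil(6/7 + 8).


6/7 = 0.8571
0.8571 + 8 = 8.8571
ceil(8.8571) = 9

9


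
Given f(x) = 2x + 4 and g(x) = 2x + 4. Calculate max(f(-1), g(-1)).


f(-1) = 2
g(-1) = 2
max = 2

2


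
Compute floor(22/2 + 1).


22/2 = 11
11 + 1 = 12
floor(12) = 12

12


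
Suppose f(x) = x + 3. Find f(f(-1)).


f(-1) = 2
f(2) = 5

5


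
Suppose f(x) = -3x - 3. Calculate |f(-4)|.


f(-4) = 9
|9| = 9

9


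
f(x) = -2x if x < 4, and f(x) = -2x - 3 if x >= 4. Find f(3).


3 satisfies x < 4
f(3) = -6

-6


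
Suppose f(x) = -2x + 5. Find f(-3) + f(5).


6


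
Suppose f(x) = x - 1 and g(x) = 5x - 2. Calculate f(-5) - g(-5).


f(-5) = -6
g(-5) = -27
Difference = 21

21


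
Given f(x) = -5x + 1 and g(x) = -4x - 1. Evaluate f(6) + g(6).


f(6) = -29
g(6) = -25
Sum = -54

-54


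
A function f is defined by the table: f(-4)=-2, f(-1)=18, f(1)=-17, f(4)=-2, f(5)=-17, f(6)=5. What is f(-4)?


Reading from the table at x = -4

-2


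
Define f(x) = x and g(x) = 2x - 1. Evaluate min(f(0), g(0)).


f(0) = 0
g(0) = -1
min = -1

-1


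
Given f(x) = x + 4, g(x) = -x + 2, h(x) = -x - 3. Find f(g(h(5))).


h(5) = -8
g(-8) = 10
f(10) = 14

14


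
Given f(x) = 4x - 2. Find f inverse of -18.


Solve 4x - 2 = -18
x = (-18 + 2) / 4 = -4

-4


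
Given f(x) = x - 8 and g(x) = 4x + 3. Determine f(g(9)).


g(9) = 39
f(39) = 31

31


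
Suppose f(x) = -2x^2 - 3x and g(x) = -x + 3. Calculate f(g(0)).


g(0) = 3
f(3) = (-2)*(3)^2 - 3*(3) = -27

-27


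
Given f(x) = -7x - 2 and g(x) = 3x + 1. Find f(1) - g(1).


f(1) = -9
g(1) = 4
Difference = -13

-13


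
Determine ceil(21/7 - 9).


21/7 = 3
3 - 9 = -6
ceil(-6) = -6

-6


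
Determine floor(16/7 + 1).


16/7 = 2.2857
2.2857 + 1 = 3.2857
floor(3.2857) = 3

3


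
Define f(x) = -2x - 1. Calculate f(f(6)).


f(6) = -13
f(-13) = 25

25


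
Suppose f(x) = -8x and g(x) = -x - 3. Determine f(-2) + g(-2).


15


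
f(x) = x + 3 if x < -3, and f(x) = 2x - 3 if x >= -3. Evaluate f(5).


5 satisfies x >= -3
f(5) = 7

7


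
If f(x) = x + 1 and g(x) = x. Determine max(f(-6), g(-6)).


-5


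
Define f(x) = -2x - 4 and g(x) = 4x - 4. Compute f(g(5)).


g(5) = 16
f(16) = -36

-36


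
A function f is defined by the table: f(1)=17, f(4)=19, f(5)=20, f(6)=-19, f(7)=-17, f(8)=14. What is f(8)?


Reading from the table at x = 8

14


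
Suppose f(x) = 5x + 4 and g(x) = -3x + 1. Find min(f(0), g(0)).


f(0) = 4
g(0) = 1
min = 1

1


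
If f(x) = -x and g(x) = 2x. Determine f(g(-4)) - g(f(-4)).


f(g(-4)) = 8
g(f(-4)) = 8
Difference = 0

0


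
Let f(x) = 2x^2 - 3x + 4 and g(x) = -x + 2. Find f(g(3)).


g(3) = -1
f(-1) = 2*(-1)^2 - 3*(-1) + 4 = 9

9


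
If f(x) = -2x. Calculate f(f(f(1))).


f(1) = -2
f(-2) = 4
f(4) = -8

-8


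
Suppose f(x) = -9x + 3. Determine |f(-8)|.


f(-8) = 75
|75| = 75

75


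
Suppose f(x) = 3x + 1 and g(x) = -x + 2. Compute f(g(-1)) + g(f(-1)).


14


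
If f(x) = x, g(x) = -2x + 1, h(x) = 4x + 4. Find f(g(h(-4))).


h(-4) = -12
g(-12) = 25
f(25) = 25

25


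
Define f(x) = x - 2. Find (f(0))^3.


f(0) = -2
(-2)^3 = -8

-8


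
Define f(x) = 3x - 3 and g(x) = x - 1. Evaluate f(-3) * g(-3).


48


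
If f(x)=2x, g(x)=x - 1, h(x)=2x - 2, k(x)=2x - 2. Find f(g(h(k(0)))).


k(0) = -2
h(-2) = -6
g(-6) = -7
f(-7) = -14

-14


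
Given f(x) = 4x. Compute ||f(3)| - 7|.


5


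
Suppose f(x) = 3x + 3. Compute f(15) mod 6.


f(15) = 48
48 mod 6 = 0

0


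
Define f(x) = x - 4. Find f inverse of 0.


Solve x - 4 = 0
x = (0 + 4) / 1 = 4

4


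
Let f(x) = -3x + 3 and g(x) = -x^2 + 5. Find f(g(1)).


g(1) = 4
f(4) = -9

-9


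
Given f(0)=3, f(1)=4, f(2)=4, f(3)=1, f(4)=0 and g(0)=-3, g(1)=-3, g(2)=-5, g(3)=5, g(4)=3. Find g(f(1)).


3


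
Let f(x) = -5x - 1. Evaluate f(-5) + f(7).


f(-5) = 24
f(7) = -36
Sum = -12

-12


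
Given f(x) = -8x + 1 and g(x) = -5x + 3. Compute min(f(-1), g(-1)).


8


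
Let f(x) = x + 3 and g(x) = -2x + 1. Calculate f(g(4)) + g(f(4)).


-17


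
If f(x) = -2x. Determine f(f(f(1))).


f(1) = -2
f(-2) = 4
f(4) = -8

-8


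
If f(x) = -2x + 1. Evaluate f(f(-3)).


-13


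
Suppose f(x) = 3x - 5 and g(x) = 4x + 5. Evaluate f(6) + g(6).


42


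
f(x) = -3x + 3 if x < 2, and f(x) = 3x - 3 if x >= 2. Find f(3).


6


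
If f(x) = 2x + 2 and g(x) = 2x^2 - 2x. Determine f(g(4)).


g(4) = 24
f(24) = 50

50


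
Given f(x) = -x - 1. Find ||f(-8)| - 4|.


f(-8) = 7
|7| = 7
|7 - 4| = 3

3


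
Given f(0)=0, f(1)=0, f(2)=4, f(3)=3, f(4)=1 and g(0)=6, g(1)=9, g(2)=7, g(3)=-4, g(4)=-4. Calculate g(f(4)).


f(4) = 1
g(1) = 9

9


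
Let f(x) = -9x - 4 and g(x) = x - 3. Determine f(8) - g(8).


f(8) = -76
g(8) = 5
Difference = -81

-81


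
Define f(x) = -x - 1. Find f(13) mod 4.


f(13) = -14
-14 mod 4 = 2

2


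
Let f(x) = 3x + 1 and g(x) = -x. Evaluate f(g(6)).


g(6) = -6
f(-6) = -17

-17


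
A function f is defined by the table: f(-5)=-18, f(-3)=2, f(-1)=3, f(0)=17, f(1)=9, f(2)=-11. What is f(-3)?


Reading from the table at x = -3

2


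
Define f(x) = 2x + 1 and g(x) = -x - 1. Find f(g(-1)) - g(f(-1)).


f(g(-1)) = 1
g(f(-1)) = 0
Difference = 1

1


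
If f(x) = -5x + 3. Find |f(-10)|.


f(-10) = 53
|53| = 53

53


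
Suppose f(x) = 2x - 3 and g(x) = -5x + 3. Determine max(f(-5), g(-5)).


f(-5) = -13
g(-5) = 28
max = 28

28


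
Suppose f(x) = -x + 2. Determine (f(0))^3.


f(0) = 2
(2)^3 = 8

8


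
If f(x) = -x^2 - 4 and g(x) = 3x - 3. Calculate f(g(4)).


g(4) = 9
f(9) = (-1)*(9)^2 - 4 = -85

-85


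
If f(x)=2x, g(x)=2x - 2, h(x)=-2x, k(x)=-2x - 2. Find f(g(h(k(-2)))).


-20


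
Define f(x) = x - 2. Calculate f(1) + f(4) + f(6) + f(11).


f(1) = -1
f(4) = 2
f(6) = 4
f(11) = 9
Sum = 14

14


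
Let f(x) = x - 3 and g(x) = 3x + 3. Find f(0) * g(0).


f(0) = -3
g(0) = 3
Product = -9

-9


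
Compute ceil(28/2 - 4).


28/2 = 14
14 - 4 = 10
ceil(10) = 10

10


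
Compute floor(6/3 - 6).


6/3 = 2
2 - 6 = -4
floor(-4) = -4

-4


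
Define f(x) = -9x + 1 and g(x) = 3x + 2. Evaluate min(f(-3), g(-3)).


f(-3) = 28
g(-3) = -7
min = -7

-7


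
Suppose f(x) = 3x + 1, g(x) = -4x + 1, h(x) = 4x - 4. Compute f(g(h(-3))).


196


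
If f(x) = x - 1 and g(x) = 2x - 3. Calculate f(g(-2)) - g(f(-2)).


1


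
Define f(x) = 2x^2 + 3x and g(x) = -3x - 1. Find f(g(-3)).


g(-3) = 8
f(8) = 2*(8)^2 + 3*(8) = 152

152


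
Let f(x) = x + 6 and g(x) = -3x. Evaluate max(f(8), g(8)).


f(8) = 14
g(8) = -24
max = 14

14


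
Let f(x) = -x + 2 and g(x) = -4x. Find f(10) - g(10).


32


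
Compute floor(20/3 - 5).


20/3 = 6.6667
6.6667 - 5 = 1.6667
floor(1.6667) = 1

1


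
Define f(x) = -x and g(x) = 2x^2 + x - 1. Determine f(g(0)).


g(0) = -1
f(-1) = 1

1


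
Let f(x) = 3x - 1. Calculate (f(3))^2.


f(3) = 8
(8)^2 = 64

64


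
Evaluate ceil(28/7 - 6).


28/7 = 4
4 - 6 = -2
ceil(-2) = -2

-2


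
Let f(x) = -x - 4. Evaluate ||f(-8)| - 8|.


4


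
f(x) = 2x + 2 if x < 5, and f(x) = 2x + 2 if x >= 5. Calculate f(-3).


-4


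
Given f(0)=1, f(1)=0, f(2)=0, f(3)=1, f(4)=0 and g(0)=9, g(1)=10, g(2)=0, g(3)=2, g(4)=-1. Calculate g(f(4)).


f(4) = 0
g(0) = 9

9


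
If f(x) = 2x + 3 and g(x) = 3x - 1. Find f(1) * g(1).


10


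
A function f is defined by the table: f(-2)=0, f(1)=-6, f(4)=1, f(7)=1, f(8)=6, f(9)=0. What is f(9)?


Reading from the table at x = 9

0


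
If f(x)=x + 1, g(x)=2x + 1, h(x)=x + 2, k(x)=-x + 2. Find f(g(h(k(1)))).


k(1) = 1
h(1) = 3
g(3) = 7
f(7) = 8

8


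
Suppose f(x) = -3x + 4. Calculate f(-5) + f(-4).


f(-5) = 19
f(-4) = 16
Sum = 35

35


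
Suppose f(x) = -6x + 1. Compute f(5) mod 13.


f(5) = -29
-29 mod 13 = 10

10


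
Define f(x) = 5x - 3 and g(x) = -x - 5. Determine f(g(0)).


g(0) = -5
f(-5) = -28

-28


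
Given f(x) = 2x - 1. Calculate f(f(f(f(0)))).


f(0) = -1
f(-1) = -3
f(-3) = -7
f(-7) = -15

-15


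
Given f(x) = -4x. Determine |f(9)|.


36


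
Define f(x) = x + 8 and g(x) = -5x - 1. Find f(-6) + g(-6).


f(-6) = 2
g(-6) = 29
Sum = 31

31


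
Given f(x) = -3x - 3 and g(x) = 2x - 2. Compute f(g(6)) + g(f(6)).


f(g(6)) = -33
g(f(6)) = -44
Sum = -77

-77


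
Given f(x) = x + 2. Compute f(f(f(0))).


f(0) = 2
f(2) = 4
f(4) = 6

6


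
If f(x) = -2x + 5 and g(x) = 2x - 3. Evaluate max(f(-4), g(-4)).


f(-4) = 13
g(-4) = -11
max = 13

13


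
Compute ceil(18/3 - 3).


3


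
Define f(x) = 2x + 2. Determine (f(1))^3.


f(1) = 4
(4)^3 = 64

64


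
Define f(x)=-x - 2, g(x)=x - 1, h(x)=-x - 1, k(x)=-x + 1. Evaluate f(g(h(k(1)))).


0


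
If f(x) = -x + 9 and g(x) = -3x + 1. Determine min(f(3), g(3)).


-8


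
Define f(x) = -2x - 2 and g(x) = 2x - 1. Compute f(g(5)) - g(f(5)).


f(g(5)) = -20
g(f(5)) = -25
Difference = 5

5


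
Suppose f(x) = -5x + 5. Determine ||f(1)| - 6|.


f(1) = 0
|0| = 0
|0 - 6| = 6

6


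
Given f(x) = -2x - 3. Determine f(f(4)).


f(4) = -11
f(-11) = 19

19


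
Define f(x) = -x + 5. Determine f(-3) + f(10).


f(-3) = 8
f(10) = -5
Sum = 3

3


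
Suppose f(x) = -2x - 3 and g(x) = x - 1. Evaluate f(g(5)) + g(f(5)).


f(g(5)) = -11
g(f(5)) = -14
Sum = -25

-25


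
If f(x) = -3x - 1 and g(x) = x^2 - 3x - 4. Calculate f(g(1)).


g(1) = -6
f(-6) = 17

17


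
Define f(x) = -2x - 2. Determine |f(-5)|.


f(-5) = 8
|8| = 8

8


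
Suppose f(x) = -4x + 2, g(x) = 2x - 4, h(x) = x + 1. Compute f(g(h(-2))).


26


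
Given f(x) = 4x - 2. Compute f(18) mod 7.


f(18) = 70
70 mod 7 = 0

0


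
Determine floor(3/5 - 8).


3/5 = 0.6
0.6 - 8 = -7.4
floor(-7.4) = -8

-8


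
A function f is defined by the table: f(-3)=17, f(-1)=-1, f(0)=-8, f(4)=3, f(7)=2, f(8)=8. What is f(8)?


Reading from the table at x = 8

8


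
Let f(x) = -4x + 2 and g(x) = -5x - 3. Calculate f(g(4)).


g(4) = -23
f(-23) = 94

94


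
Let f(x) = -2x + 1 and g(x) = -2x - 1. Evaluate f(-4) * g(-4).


f(-4) = 9
g(-4) = 7
Product = 63

63


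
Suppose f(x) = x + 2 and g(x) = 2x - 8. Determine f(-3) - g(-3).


f(-3) = -1
g(-3) = -14
Difference = 13

13


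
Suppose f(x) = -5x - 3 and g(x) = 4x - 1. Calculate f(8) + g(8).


-12


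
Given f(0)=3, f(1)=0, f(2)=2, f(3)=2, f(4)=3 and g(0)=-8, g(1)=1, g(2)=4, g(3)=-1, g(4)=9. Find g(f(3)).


f(3) = 2
g(2) = 4

4


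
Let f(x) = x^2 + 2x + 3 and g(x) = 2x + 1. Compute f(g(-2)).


g(-2) = -3
f(-3) = 1*(-3)^2 + 2*(-3) + 3 = 6

6


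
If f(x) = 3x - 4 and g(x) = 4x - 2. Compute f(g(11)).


g(11) = 42
f(42) = 122

122


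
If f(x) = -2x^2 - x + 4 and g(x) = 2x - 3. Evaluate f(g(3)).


g(3) = 3
f(3) = (-2)*(3)^2 - 1*(3) + 4 = -17

-17


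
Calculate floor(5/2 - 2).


5/2 = 2.5
2.5 - 2 = 0.5
floor(0.5) = 0

0


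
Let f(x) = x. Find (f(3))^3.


f(3) = 3
(3)^3 = 27

27


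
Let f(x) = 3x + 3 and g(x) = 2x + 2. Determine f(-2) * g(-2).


6


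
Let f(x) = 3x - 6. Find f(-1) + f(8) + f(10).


33


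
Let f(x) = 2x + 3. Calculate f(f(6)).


f(6) = 15
f(15) = 33

33


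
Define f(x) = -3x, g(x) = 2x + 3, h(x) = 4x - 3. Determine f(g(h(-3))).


81


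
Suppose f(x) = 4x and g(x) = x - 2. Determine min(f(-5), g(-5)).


f(-5) = -20
g(-5) = -7
min = -20

-20


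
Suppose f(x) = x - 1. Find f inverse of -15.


Solve x - 1 = -15
x = (-15 + 1) / 1 = -14

-14


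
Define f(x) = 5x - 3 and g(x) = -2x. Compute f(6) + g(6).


f(6) = 27
g(6) = -12
Sum = 15

15


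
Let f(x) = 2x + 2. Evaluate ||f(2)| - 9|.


f(2) = 6
|6| = 6
|6 - 9| = 3

3


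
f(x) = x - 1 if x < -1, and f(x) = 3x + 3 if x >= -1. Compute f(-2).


-3


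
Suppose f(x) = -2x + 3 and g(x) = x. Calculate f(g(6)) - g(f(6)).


f(g(6)) = -9
g(f(6)) = -9
Difference = 0

0


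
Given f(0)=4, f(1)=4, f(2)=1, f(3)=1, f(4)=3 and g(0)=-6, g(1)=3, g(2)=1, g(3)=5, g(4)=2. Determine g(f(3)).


f(3) = 1
g(1) = 3

3


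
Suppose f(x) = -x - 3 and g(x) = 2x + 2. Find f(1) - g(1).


f(1) = -4
g(1) = 4
Difference = -8

-8


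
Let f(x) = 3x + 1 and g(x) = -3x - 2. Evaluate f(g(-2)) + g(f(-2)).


f(g(-2)) = 13
g(f(-2)) = 13
Sum = 26

26


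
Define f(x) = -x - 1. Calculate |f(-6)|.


5


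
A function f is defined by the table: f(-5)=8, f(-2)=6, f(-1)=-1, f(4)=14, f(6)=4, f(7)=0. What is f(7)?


0


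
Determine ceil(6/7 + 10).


6/7 = 0.8571
0.8571 + 10 = 10.8571
ceil(10.8571) = 11

11


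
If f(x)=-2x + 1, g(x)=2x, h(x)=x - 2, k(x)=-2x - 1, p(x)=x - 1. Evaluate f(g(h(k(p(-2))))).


p(-2) = -3
k(-3) = 5
h(5) = 3
g(3) = 6
f(6) = -11

-11


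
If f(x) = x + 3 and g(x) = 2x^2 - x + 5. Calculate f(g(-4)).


g(-4) = 41
f(41) = 44

44


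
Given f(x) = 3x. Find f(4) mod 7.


f(4) = 12
12 mod 7 = 5

5


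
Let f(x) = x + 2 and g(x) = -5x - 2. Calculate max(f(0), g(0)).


f(0) = 2
g(0) = -2
max = 2

2


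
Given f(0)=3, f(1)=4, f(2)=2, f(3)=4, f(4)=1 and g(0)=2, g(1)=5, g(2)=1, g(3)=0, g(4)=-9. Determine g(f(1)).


f(1) = 4
g(4) = -9

-9


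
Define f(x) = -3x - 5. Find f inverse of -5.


0


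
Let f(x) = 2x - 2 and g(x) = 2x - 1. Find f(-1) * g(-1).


f(-1) = -4
g(-1) = -3
Product = 12

12


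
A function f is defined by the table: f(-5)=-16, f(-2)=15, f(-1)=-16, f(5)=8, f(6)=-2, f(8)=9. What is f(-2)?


Reading from the table at x = -2

15


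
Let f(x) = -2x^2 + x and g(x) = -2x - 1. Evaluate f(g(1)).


g(1) = -3
f(-3) = (-2)*(-3)^2 + 1*(-3) = -21

-21


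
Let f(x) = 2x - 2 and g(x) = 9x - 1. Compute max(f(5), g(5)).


44


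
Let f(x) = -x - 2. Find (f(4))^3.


f(4) = -6
(-6)^3 = -216

-216


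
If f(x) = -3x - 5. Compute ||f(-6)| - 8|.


f(-6) = 13
|13| = 13
|13 - 8| = 5

5


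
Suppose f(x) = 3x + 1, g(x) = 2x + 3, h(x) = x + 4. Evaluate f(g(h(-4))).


h(-4) = 0
g(0) = 3
f(3) = 10

10


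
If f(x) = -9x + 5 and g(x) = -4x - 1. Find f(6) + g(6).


f(6) = -49
g(6) = -25
Sum = -74

-74


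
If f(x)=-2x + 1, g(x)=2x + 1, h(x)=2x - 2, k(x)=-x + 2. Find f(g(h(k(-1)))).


k(-1) = 3
h(3) = 4
g(4) = 9
f(9) = -17

-17


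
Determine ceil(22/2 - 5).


22/2 = 11
11 - 5 = 6
ceil(6) = 6

6


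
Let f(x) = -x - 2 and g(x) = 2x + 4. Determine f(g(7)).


g(7) = 18
f(18) = -20

-20


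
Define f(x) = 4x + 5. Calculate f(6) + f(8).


f(6) = 29
f(8) = 37
Sum = 66

66


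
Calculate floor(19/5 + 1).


19/5 = 3.8
3.8 + 1 = 4.8
floor(4.8) = 4

4


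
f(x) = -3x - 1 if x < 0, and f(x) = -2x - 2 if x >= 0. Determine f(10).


10 satisfies x >= 0
f(10) = -22

-22


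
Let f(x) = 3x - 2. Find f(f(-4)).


f(-4) = -14
f(-14) = -44

-44


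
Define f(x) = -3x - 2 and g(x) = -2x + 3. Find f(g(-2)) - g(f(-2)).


f(g(-2)) = -23
g(f(-2)) = -5
Difference = -18

-18


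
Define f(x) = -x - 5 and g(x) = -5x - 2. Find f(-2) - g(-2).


-11


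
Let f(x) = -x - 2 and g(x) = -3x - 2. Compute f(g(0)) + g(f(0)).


f(g(0)) = 0
g(f(0)) = 4
Sum = 4

4


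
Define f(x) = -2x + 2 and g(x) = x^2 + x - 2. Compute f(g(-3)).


g(-3) = 4
f(4) = -6

-6


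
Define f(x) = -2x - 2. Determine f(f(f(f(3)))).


f(3) = -8
f(-8) = 14
f(14) = -30
f(-30) = 58

58


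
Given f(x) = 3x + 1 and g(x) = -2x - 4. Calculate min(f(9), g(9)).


f(9) = 28
g(9) = -22
min = -22

-22


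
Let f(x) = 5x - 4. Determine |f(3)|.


f(3) = 11
|11| = 11

11


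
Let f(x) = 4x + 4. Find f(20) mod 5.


f(20) = 84
84 mod 5 = 4

4


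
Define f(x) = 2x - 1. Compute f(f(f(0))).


f(0) = -1
f(-1) = -3
f(-3) = -7

-7


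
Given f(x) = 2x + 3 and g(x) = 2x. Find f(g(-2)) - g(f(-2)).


-3


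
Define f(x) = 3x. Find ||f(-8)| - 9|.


f(-8) = -24
|-24| = 24
|24 - 9| = 15

15


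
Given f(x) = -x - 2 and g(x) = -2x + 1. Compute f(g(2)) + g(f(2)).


f(g(2)) = 1
g(f(2)) = 9
Sum = 10

10


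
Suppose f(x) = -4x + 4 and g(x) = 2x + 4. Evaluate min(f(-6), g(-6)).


f(-6) = 28
g(-6) = -8
min = -8

-8


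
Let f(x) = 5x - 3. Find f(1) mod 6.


2


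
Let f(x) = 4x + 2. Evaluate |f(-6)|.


f(-6) = -22
|-22| = 22

22


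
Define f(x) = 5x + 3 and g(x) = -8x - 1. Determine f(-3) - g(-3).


f(-3) = -12
g(-3) = 23
Difference = -35

-35


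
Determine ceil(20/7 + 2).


20/7 = 2.8571
2.8571 + 2 = 4.8571
ceil(4.8571) = 5

5


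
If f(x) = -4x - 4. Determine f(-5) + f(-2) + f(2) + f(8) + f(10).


f(-5) = 16
f(-2) = 4
f(2) = -12
f(8) = -36
f(10) = -44
Sum = -72

-72


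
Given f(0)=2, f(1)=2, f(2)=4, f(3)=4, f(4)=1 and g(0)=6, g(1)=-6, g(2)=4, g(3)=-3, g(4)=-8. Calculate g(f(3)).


f(3) = 4
g(4) = -8

-8


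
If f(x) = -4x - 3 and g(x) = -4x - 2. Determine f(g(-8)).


-123


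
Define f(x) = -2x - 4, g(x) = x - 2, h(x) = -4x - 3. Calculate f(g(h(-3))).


h(-3) = 9
g(9) = 7
f(7) = -18

-18


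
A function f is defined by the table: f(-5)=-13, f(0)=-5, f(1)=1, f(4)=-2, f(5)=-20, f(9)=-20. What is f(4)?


-2


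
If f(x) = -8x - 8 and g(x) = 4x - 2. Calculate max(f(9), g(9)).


f(9) = -80
g(9) = 34
max = 34

34


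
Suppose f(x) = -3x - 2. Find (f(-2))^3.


f(-2) = 4
(4)^3 = 64

64


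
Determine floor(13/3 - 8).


13/3 = 4.3333
4.3333 - 8 = -3.6667
floor(-3.6667) = -4

-4


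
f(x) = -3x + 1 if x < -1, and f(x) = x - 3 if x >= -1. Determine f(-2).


-2 satisfies x < -1
f(-2) = 7

7


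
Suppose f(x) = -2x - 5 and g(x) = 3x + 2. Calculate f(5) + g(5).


f(5) = -15
g(5) = 17
Sum = 2

2


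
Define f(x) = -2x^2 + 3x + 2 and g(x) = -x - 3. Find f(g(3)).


g(3) = -6
f(-6) = (-2)*(-6)^2 + 3*(-6) + 2 = -88

-88


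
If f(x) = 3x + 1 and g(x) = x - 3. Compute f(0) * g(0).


f(0) = 1
g(0) = -3
Product = -3

-3


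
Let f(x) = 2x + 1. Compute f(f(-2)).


f(-2) = -3
f(-3) = -5

-5


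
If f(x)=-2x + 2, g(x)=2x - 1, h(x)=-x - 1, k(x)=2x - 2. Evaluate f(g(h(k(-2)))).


k(-2) = -6
h(-6) = 5
g(5) = 9
f(9) = -16

-16


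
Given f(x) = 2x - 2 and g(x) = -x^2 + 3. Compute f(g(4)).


g(4) = -13
f(-13) = -28

-28


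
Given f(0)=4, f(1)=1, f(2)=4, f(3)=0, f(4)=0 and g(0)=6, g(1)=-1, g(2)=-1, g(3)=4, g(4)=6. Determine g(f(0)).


f(0) = 4
g(4) = 6

6


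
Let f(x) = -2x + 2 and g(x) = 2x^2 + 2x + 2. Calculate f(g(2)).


g(2) = 14
f(14) = -26

-26


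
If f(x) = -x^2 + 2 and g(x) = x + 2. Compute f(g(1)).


g(1) = 3
f(3) = (-1)*(3)^2 + 2 = -7

-7


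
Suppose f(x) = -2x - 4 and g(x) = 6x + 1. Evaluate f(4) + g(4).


f(4) = -12
g(4) = 25
Sum = 13

13


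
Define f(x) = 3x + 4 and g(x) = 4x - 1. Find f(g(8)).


g(8) = 31
f(31) = 97

97


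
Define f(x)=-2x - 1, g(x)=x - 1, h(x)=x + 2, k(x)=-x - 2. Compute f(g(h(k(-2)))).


k(-2) = 0
h(0) = 2
g(2) = 1
f(1) = -3

-3


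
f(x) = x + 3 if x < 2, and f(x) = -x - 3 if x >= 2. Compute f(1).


1 satisfies x < 2
f(1) = 4

4


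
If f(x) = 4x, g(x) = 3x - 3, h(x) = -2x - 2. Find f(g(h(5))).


h(5) = -12
g(-12) = -39
f(-39) = -156

-156


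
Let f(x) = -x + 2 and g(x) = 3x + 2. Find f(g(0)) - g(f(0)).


f(g(0)) = 0
g(f(0)) = 8
Difference = -8

-8


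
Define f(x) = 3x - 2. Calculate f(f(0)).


f(0) = -2
f(-2) = -8

-8


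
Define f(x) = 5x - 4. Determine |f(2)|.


f(2) = 6
|6| = 6

6


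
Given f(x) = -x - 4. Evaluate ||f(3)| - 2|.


f(3) = -7
|-7| = 7
|7 - 2| = 5

5


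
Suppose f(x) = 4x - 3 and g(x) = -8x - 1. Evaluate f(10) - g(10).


118


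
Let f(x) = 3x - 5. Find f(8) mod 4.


f(8) = 19
19 mod 4 = 3

3


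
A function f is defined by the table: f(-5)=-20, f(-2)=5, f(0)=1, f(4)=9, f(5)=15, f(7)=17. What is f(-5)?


-20


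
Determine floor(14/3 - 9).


-5


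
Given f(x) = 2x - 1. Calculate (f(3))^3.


f(3) = 5
(5)^3 = 125

125


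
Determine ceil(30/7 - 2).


30/7 = 4.2857
4.2857 - 2 = 2.2857
ceil(2.2857) = 3

3


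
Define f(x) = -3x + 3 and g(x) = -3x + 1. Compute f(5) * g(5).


f(5) = -12
g(5) = -14
Product = 168

168


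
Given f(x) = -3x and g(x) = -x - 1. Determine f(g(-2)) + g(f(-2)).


f(g(-2)) = -3
g(f(-2)) = -7
Sum = -10

-10


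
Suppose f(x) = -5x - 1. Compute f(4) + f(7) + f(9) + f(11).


f(4) = -21
f(7) = -36
f(9) = -46
f(11) = -56
Sum = -159

-159


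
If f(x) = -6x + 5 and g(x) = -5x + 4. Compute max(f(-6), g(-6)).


f(-6) = 41
g(-6) = 34
max = 41

41


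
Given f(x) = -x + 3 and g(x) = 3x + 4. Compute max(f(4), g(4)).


f(4) = -1
g(4) = 16
max = 16

16


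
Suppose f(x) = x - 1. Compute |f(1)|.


f(1) = 0
|0| = 0

0


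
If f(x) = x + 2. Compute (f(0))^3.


f(0) = 2
(2)^3 = 8

8


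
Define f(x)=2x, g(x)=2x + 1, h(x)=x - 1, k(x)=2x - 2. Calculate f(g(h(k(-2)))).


-26


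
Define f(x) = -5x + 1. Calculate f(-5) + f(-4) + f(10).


f(-5) = 26
f(-4) = 21
f(10) = -49
Sum = -2

-2


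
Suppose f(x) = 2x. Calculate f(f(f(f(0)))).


f(0) = 0
f(0) = 0
f(0) = 0
f(0) = 0

0


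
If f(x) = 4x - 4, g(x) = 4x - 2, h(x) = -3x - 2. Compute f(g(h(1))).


h(1) = -5
g(-5) = -22
f(-22) = -92

-92


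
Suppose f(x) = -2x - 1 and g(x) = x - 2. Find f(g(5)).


g(5) = 3
f(3) = -7

-7


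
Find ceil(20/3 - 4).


20/3 = 6.6667
6.6667 - 4 = 2.6667
ceil(2.6667) = 3

3


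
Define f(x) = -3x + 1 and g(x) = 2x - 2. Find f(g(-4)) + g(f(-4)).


f(g(-4)) = 31
g(f(-4)) = 24
Sum = 55

55


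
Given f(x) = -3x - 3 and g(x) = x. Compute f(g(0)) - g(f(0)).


0


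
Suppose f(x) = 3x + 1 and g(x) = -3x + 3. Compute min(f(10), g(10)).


f(10) = 31
g(10) = -27
min = -27

-27


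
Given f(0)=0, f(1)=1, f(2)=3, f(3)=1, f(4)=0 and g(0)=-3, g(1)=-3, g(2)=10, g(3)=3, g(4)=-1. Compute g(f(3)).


f(3) = 1
g(1) = -3

-3


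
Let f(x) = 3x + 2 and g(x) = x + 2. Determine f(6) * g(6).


f(6) = 20
g(6) = 8
Product = 160

160


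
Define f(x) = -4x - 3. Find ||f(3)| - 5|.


f(3) = -15
|-15| = 15
|15 - 5| = 10

10


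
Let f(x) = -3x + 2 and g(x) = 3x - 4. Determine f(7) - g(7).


f(7) = -19
g(7) = 17
Difference = -36

-36


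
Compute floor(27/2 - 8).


27/2 = 13.5
13.5 - 8 = 5.5
floor(5.5) = 5

5


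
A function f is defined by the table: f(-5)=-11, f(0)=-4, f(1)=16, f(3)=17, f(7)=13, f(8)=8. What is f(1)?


16


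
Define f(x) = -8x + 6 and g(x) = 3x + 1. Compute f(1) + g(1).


2


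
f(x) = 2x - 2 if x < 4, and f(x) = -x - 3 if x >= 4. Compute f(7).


7 satisfies x >= 4
f(7) = -10

-10


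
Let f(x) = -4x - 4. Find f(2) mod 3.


f(2) = -12
-12 mod 3 = 0

0


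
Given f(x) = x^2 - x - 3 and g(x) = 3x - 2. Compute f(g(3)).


g(3) = 7
f(7) = 1*(7)^2 - 1*(7) - 3 = 39

39


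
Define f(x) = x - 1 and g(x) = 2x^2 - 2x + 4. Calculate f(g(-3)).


g(-3) = 28
f(28) = 27

27


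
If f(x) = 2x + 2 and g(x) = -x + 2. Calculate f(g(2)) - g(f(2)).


f(g(2)) = 2
g(f(2)) = -4
Difference = 6

6


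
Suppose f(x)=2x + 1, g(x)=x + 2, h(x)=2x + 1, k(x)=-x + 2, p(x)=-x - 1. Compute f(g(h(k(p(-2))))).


p(-2) = 1
k(1) = 1
h(1) = 3
g(3) = 5
f(5) = 11

11


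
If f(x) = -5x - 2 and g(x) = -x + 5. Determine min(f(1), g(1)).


-7


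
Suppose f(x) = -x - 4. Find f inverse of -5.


Solve -x - 4 = -5
x = (-5 + 4) / (-1) = 1

1


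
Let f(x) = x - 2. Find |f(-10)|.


f(-10) = -12
|-12| = 12

12


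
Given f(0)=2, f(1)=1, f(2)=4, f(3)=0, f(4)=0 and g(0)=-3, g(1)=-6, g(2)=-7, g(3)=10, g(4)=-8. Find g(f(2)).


f(2) = 4
g(4) = -8

-8


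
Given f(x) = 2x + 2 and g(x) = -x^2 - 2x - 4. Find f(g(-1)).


g(-1) = -3
f(-3) = -4

-4


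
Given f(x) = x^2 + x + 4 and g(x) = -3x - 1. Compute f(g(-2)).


g(-2) = 5
f(5) = 1*(5)^2 + 1*(5) + 4 = 34

34


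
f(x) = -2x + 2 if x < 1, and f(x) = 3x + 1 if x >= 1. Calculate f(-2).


6


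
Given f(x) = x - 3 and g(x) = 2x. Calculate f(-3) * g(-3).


f(-3) = -6
g(-3) = -6
Product = 36

36


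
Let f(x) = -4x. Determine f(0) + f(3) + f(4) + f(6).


-52


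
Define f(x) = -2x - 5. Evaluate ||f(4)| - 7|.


f(4) = -13
|-13| = 13
|13 - 7| = 6

6


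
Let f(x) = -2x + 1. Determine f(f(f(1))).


f(1) = -1
f(-1) = 3
f(3) = -5

-5


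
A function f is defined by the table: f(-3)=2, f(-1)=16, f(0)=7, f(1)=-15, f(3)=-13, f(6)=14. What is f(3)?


-13


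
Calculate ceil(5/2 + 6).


5/2 = 2.5
2.5 + 6 = 8.5
ceil(8.5) = 9

9


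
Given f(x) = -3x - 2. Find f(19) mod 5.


f(19) = -59
-59 mod 5 = 1

1


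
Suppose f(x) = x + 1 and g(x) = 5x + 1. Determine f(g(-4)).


g(-4) = -19
f(-19) = -18

-18


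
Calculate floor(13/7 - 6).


13/7 = 1.8571
1.8571 - 6 = -4.1429
floor(-4.1429) = -5

-5


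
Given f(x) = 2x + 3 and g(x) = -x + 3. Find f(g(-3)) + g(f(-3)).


f(g(-3)) = 15
g(f(-3)) = 6
Sum = 21

21


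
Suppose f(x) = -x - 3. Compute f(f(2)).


f(2) = -5
f(-5) = 2

2


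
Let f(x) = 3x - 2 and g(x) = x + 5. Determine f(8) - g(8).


f(8) = 22
g(8) = 13
Difference = 9

9


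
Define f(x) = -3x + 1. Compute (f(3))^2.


64


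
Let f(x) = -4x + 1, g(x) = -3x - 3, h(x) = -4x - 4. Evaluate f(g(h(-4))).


h(-4) = 12
g(12) = -39
f(-39) = 157

157


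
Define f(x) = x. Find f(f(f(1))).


f(1) = 1
f(1) = 1
f(1) = 1

1


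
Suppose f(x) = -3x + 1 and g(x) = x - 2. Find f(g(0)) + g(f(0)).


6


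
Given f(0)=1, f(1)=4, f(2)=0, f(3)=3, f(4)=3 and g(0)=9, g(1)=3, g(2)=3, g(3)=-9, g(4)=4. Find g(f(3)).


f(3) = 3
g(3) = -9

-9


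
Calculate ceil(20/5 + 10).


20/5 = 4
4 + 10 = 14
ceil(14) = 14

14


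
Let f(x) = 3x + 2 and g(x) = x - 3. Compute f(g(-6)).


g(-6) = -9
f(-9) = -25

-25


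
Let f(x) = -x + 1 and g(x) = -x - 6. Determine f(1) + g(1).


f(1) = 0
g(1) = -7
Sum = -7

-7


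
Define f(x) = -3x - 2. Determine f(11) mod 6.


f(11) = -35
-35 mod 6 = 1

1
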